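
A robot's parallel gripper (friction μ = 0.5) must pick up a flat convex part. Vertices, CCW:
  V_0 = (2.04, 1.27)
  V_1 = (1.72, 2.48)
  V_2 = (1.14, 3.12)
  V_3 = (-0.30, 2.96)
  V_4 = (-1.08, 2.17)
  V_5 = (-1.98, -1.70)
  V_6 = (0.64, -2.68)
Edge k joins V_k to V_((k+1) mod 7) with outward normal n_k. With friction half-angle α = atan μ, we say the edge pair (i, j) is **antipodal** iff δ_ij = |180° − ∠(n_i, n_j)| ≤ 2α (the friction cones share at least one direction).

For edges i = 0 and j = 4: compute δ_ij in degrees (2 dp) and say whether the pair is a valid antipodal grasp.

α = atan 0.5 = 26.57°;  2α = 53.13°
edge 0: e_0 = (-0.32, +1.21);  n_0 = (+0.9668, +0.2557)
edge 4: e_4 = (-0.90, -3.87);  n_4 = (-0.9740, +0.2265)
∠(n_0, n_4) = 152.09°
δ = |180° − 152.09°| = 27.91°
27.91° ≤ 2α = 53.13°  →  valid

δ = 27.91°, valid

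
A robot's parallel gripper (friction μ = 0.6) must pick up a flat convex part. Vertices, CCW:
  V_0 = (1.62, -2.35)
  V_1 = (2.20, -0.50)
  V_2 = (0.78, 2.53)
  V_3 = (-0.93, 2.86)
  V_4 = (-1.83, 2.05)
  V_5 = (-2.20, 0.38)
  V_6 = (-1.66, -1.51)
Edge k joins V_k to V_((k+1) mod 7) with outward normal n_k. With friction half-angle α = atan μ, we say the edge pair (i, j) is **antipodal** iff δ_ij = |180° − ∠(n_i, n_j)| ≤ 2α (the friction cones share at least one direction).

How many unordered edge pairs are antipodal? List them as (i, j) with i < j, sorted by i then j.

count = 8; pairs: (0,3), (0,4), (0,5), (1,4), (1,5), (1,6), (2,6), (3,6)

α = atan 0.6 = 30.96°;  2α = 61.93°
n_0 = (+0.9542, -0.2992)
n_1 = (+0.9055, +0.4244)
n_2 = (+0.1895, +0.9819)
n_3 = (-0.6690, +0.7433)
n_4 = (-0.9763, +0.2163)
n_5 = (-0.9615, -0.2747)
n_6 = (-0.2481, -0.9687)
  (0,1): δ = 137.48°  ·
  (0,2): δ = 83.52°  ·
  (0,3): δ = 30.61°  ✓
  (0,4): δ = 4.91°  ✓
  (0,5): δ = 33.35°  ✓
  (0,6): δ = 93.04°  ·
  (1,2): δ = 126.03°  ·
  (1,3): δ = 73.12°  ·
  (1,4): δ = 37.60°  ✓
  (1,5): δ = 9.16°  ✓
  (1,6): δ = 50.53°  ✓
  (2,3): δ = 127.09°  ·
  (2,4): δ = 91.57°  ·
  (2,5): δ = 63.13°  ·
  (2,6): δ = 3.44°  ✓
  (3,4): δ = 144.48°  ·
  (3,5): δ = 116.04°  ·
  (3,6): δ = 56.35°  ✓
  (4,5): δ = 151.56°  ·
  (4,6): δ = 91.87°  ·
  (5,6): δ = 120.31°  ·
antipodal pairs: 8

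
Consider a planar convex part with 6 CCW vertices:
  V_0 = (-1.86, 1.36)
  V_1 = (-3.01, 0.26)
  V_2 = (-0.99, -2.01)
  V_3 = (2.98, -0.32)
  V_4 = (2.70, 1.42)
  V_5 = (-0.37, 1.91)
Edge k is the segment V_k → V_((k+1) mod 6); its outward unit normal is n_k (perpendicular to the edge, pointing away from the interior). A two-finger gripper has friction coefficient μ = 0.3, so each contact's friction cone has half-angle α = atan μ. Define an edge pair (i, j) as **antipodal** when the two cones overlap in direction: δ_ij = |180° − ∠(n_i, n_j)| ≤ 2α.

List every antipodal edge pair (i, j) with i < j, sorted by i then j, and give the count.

count = 4; pairs: (0,2), (1,3), (2,4), (2,5)

α = atan 0.3 = 16.70°;  2α = 33.40°
n_0 = (-0.6912, +0.7226)
n_1 = (-0.7470, -0.6648)
n_2 = (+0.3917, -0.9201)
n_3 = (+0.9873, +0.1589)
n_4 = (+0.1576, +0.9875)
n_5 = (-0.3463, +0.9381)
  (0,1): δ = 92.06°  ·
  (0,2): δ = 20.67°  ✓
  (0,3): δ = 55.41°  ·
  (0,4): δ = 127.20°  ·
  (0,5): δ = 156.53°  ·
  (1,2): δ = 108.61°  ·
  (1,3): δ = 32.52°  ✓
  (1,4): δ = 39.27°  ·
  (1,5): δ = 68.60°  ·
  (2,3): δ = 103.92°  ·
  (2,4): δ = 32.13°  ✓
  (2,5): δ = 2.80°  ✓
  (3,4): δ = 108.21°  ·
  (3,5): δ = 78.88°  ·
  (4,5): δ = 150.67°  ·
antipodal pairs: 4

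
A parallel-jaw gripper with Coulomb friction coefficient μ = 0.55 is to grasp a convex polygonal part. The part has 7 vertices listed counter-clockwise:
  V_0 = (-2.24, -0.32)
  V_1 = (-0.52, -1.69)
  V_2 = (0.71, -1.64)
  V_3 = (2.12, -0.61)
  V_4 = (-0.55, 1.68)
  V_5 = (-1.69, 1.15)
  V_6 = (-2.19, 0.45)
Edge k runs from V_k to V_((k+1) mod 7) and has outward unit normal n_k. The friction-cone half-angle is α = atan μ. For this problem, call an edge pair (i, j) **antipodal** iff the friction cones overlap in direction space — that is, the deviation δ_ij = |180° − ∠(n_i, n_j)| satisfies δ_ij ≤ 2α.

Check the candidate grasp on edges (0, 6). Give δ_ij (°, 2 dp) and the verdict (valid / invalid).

δ = 124.82°, invalid

α = atan 0.55 = 28.81°;  2α = 57.62°
edge 0: e_0 = (+1.72, -1.37);  n_0 = (-0.6230, -0.7822)
edge 6: e_6 = (-0.05, -0.77);  n_6 = (-0.9979, +0.0648)
∠(n_0, n_6) = 55.18°
δ = |180° − 55.18°| = 124.82°
124.82° > 2α = 57.62°  →  invalid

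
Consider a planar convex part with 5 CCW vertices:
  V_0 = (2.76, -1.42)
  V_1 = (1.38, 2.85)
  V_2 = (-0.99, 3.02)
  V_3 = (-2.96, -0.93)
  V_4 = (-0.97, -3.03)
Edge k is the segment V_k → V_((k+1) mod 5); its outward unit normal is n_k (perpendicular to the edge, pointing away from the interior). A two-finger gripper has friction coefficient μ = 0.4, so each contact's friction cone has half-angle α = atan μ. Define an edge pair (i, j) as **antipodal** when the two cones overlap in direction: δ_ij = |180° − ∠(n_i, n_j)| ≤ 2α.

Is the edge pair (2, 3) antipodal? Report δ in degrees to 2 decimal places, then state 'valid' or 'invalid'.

δ = 110.03°, invalid

α = atan 0.4 = 21.80°;  2α = 43.60°
edge 2: e_2 = (-1.97, -3.95);  n_2 = (-0.8949, +0.4463)
edge 3: e_3 = (+1.99, -2.10);  n_3 = (-0.7259, -0.6878)
∠(n_2, n_3) = 69.97°
δ = |180° − 69.97°| = 110.03°
110.03° > 2α = 43.60°  →  invalid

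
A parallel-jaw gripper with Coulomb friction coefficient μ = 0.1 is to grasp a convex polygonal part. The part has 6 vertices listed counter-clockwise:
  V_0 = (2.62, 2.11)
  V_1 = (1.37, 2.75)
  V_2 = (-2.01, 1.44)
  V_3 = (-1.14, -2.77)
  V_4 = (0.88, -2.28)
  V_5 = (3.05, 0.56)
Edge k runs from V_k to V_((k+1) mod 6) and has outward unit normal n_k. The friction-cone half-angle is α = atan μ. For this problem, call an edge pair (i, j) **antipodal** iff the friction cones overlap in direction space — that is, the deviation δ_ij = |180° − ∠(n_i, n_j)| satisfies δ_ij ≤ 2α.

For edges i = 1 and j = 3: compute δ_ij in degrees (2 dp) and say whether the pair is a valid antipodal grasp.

α = atan 0.1 = 5.71°;  2α = 11.42°
edge 1: e_1 = (-3.38, -1.31);  n_1 = (-0.3614, +0.9324)
edge 3: e_3 = (+2.02, +0.49);  n_3 = (+0.2357, -0.9718)
∠(n_1, n_3) = 172.45°
δ = |180° − 172.45°| = 7.55°
7.55° ≤ 2α = 11.42°  →  valid

δ = 7.55°, valid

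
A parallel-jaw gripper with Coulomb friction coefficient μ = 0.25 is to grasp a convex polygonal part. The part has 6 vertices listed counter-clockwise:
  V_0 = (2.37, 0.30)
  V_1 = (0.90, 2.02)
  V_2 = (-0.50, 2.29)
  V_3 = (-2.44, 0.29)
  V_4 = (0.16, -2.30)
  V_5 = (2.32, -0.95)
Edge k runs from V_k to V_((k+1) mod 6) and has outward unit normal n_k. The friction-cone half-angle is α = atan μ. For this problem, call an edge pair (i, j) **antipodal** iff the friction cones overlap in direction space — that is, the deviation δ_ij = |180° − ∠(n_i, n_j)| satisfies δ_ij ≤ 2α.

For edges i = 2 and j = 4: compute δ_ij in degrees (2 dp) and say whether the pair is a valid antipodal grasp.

δ = 13.87°, valid

α = atan 0.25 = 14.04°;  2α = 28.07°
edge 2: e_2 = (-1.94, -2.00);  n_2 = (-0.7178, +0.6963)
edge 4: e_4 = (+2.16, +1.35);  n_4 = (+0.5300, -0.8480)
∠(n_2, n_4) = 166.13°
δ = |180° − 166.13°| = 13.87°
13.87° ≤ 2α = 28.07°  →  valid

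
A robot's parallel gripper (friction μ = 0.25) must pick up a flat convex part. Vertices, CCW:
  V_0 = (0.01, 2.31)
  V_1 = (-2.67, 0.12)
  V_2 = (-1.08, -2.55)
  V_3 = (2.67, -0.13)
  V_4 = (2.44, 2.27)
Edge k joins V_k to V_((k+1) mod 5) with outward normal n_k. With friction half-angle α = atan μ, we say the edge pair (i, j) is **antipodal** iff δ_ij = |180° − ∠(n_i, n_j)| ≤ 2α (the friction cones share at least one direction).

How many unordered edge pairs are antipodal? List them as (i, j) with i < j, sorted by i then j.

α = atan 0.25 = 14.04°;  2α = 28.07°
n_0 = (-0.6328, +0.7743)
n_1 = (-0.8592, -0.5117)
n_2 = (+0.5422, -0.8402)
n_3 = (+0.9954, +0.0954)
n_4 = (+0.0165, +0.9999)
  (0,1): δ = 98.48°  ·
  (0,2): δ = 6.42°  ✓
  (0,3): δ = 56.22°  ·
  (0,4): δ = 139.80°  ·
  (1,2): δ = 87.94°  ·
  (1,3): δ = 25.30°  ✓
  (1,4): δ = 58.28°  ·
  (2,3): δ = 117.36°  ·
  (2,4): δ = 33.78°  ·
  (3,4): δ = 96.42°  ·
antipodal pairs: 2

count = 2; pairs: (0,2), (1,3)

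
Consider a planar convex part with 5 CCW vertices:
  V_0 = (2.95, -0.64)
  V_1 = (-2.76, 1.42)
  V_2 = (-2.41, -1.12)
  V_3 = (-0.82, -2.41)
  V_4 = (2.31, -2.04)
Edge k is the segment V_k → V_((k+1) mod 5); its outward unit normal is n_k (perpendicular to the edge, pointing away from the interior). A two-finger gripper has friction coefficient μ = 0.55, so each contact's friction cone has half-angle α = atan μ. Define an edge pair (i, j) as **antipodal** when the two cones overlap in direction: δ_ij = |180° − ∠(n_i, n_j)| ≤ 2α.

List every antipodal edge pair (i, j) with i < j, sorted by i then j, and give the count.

count = 3; pairs: (0,2), (0,3), (1,4)

α = atan 0.55 = 28.81°;  2α = 57.62°
n_0 = (+0.3394, +0.9407)
n_1 = (-0.9906, -0.1365)
n_2 = (-0.6300, -0.7766)
n_3 = (+0.1174, -0.9931)
n_4 = (+0.9095, -0.4158)
  (0,1): δ = 62.32°  ·
  (0,2): δ = 19.22°  ✓
  (0,3): δ = 26.58°  ✓
  (0,4): δ = 85.27°  ·
  (1,2): δ = 136.90°  ·
  (1,3): δ = 91.10°  ·
  (1,4): δ = 32.41°  ✓
  (2,3): δ = 134.21°  ·
  (2,4): δ = 75.51°  ·
  (3,4): δ = 121.31°  ·
antipodal pairs: 3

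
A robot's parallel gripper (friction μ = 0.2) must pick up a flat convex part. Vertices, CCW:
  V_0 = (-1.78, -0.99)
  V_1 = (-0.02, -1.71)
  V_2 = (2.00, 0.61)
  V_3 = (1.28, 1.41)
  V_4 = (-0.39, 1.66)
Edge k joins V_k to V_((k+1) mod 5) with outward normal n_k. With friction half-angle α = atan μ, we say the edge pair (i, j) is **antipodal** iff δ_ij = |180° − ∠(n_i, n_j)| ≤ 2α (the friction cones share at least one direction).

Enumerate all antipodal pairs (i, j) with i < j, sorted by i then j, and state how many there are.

count = 2; pairs: (0,3), (1,4)

α = atan 0.2 = 11.31°;  2α = 22.62°
n_0 = (-0.3786, -0.9255)
n_1 = (+0.7542, -0.6567)
n_2 = (+0.7433, +0.6690)
n_3 = (+0.1481, +0.9890)
n_4 = (-0.8856, +0.4645)
  (0,1): δ = 108.80°  ·
  (0,2): δ = 25.76°  ·
  (0,3): δ = 13.74°  ✓
  (0,4): δ = 84.57°  ·
  (1,2): δ = 96.97°  ·
  (1,3): δ = 57.47°  ·
  (1,4): δ = 13.37°  ✓
  (2,3): δ = 140.50°  ·
  (2,4): δ = 69.67°  ·
  (3,4): δ = 109.16°  ·
antipodal pairs: 2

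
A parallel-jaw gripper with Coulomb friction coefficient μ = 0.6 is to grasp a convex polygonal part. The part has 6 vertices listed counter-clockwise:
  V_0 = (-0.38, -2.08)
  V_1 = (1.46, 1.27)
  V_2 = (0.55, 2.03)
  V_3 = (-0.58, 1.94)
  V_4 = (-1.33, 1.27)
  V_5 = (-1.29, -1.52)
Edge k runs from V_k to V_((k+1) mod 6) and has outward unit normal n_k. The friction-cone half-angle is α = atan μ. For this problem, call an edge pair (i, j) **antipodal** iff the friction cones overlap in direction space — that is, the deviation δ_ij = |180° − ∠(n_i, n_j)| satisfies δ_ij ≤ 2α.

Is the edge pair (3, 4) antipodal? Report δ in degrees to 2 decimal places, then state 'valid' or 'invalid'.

α = atan 0.6 = 30.96°;  2α = 61.93°
edge 3: e_3 = (-0.75, -0.67);  n_3 = (-0.6662, +0.7458)
edge 4: e_4 = (+0.04, -2.79);  n_4 = (-0.9999, -0.0143)
∠(n_3, n_4) = 49.05°
δ = |180° − 49.05°| = 130.95°
130.95° > 2α = 61.93°  →  invalid

δ = 130.95°, invalid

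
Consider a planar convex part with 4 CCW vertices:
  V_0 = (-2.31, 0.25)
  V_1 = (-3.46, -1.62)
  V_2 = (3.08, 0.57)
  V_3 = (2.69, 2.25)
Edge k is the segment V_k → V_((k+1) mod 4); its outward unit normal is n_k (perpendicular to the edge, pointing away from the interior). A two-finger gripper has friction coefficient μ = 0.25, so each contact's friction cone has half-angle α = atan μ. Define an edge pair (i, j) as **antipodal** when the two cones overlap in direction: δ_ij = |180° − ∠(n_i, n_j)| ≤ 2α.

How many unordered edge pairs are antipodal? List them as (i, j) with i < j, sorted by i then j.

count = 1; pairs: (1,3)

α = atan 0.25 = 14.04°;  2α = 28.07°
n_0 = (-0.8518, +0.5238)
n_1 = (+0.3175, -0.9482)
n_2 = (+0.9741, +0.2261)
n_3 = (-0.3714, +0.9285)
  (0,1): δ = 39.90°  ·
  (0,2): δ = 44.66°  ·
  (0,3): δ = 143.39°  ·
  (1,2): δ = 95.44°  ·
  (1,3): δ = 3.29°  ✓
  (2,3): δ = 81.27°  ·
antipodal pairs: 1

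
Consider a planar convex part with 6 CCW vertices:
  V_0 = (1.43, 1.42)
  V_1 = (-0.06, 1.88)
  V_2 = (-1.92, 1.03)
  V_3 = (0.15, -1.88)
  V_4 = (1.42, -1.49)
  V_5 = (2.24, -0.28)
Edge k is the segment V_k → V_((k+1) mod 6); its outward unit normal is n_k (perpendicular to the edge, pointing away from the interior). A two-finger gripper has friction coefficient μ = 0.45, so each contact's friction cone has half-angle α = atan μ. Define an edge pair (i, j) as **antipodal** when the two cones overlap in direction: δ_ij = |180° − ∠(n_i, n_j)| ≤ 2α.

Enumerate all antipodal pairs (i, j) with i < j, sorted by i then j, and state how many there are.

α = atan 0.45 = 24.23°;  2α = 48.46°
n_0 = (+0.2950, +0.9555)
n_1 = (-0.4156, +0.9095)
n_2 = (-0.8149, -0.5796)
n_3 = (+0.2936, -0.9559)
n_4 = (+0.8278, -0.5610)
n_5 = (+0.9028, +0.4301)
  (0,1): δ = 138.28°  ·
  (0,2): δ = 37.42°  ✓
  (0,3): δ = 34.23°  ✓
  (0,4): δ = 73.03°  ·
  (0,5): δ = 132.63°  ·
  (1,2): δ = 79.13°  ·
  (1,3): δ = 7.49°  ✓
  (1,4): δ = 31.32°  ✓
  (1,5): δ = 90.92°  ·
  (2,3): δ = 108.35°  ·
  (2,4): δ = 69.55°  ·
  (2,5): δ = 9.95°  ✓
  (3,4): δ = 141.20°  ·
  (3,5): δ = 81.59°  ·
  (4,5): δ = 120.40°  ·
antipodal pairs: 5

count = 5; pairs: (0,2), (0,3), (1,3), (1,4), (2,5)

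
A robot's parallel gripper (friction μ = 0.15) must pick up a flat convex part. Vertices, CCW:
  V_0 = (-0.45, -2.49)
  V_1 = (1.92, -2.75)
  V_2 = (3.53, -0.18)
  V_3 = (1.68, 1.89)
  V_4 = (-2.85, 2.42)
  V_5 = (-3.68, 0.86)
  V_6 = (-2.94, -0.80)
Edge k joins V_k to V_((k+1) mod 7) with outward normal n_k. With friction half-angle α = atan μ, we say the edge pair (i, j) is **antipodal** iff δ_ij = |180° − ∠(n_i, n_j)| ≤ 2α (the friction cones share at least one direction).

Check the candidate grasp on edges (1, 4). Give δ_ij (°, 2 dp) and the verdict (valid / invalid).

δ = 4.05°, valid

α = atan 0.15 = 8.53°;  2α = 17.06°
edge 1: e_1 = (+1.61, +2.57);  n_1 = (+0.8474, -0.5309)
edge 4: e_4 = (-0.83, -1.56);  n_4 = (-0.8828, +0.4697)
∠(n_1, n_4) = 175.95°
δ = |180° − 175.95°| = 4.05°
4.05° ≤ 2α = 17.06°  →  valid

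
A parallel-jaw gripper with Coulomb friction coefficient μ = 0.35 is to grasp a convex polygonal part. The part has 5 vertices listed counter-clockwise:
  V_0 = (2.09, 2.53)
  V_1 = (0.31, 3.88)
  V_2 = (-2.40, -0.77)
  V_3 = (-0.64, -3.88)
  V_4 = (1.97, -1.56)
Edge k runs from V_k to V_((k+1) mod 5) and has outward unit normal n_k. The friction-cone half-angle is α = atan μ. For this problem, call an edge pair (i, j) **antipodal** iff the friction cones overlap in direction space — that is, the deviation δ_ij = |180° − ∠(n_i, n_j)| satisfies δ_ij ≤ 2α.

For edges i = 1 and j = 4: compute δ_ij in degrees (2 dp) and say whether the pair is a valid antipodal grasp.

δ = 28.55°, valid

α = atan 0.35 = 19.29°;  2α = 38.58°
edge 1: e_1 = (-2.71, -4.65);  n_1 = (-0.8640, +0.5035)
edge 4: e_4 = (+0.12, +4.09);  n_4 = (+0.9996, -0.0293)
∠(n_1, n_4) = 151.45°
δ = |180° − 151.45°| = 28.55°
28.55° ≤ 2α = 38.58°  →  valid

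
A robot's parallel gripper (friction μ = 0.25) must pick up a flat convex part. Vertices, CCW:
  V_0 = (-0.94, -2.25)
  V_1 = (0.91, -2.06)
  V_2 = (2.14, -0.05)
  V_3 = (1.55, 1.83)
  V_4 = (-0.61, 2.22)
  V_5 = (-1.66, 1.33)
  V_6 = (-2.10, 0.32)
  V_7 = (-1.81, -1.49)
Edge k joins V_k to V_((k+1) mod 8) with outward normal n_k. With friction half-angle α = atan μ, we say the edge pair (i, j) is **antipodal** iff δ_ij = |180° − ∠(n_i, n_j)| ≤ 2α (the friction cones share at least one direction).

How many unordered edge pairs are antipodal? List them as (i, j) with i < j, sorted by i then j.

α = atan 0.25 = 14.04°;  2α = 28.07°
n_0 = (+0.1022, -0.9948)
n_1 = (+0.8530, -0.5220)
n_2 = (+0.9541, +0.2994)
n_3 = (+0.1777, +0.9841)
n_4 = (-0.6466, +0.7628)
n_5 = (-0.9168, +0.3994)
n_6 = (-0.9874, -0.1582)
n_7 = (-0.6579, -0.7531)
  (0,1): δ = 127.33°  ·
  (0,2): δ = 78.44°  ·
  (0,3): δ = 16.10°  ✓
  (0,4): δ = 34.42°  ·
  (0,5): δ = 60.60°  ·
  (0,6): δ = 93.24°  ·
  (0,7): δ = 133.00°  ·
  (1,2): δ = 131.11°  ·
  (1,3): δ = 68.77°  ·
  (1,4): δ = 18.25°  ✓
  (1,5): δ = 7.92°  ✓
  (1,6): δ = 40.57°  ·
  (1,7): δ = 80.32°  ·
  (2,3): δ = 117.66°  ·
  (2,4): δ = 67.14°  ·
  (2,5): δ = 40.96°  ·
  (2,6): δ = 8.32°  ✓
  (2,7): δ = 31.44°  ·
  (3,4): δ = 129.48°  ·
  (3,5): δ = 103.31°  ·
  (3,6): δ = 70.66°  ·
  (3,7): δ = 30.90°  ·
  (4,5): δ = 153.83°  ·
  (4,6): δ = 121.18°  ·
  (4,7): δ = 81.42°  ·
  (5,6): δ = 147.36°  ·
  (5,7): δ = 107.60°  ·
  (6,7): δ = 140.24°  ·
antipodal pairs: 4

count = 4; pairs: (0,3), (1,4), (1,5), (2,6)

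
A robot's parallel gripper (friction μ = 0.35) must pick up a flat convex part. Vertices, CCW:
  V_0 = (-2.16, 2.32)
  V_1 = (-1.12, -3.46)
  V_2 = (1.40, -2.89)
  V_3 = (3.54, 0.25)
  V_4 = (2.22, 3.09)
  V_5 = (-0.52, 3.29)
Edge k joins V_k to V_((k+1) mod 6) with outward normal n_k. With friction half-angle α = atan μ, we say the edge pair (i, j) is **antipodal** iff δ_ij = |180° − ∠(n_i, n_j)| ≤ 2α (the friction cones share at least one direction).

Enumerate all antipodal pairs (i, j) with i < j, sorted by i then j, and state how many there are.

α = atan 0.35 = 19.29°;  2α = 38.58°
n_0 = (-0.9842, -0.1771)
n_1 = (+0.2206, -0.9754)
n_2 = (+0.8263, -0.5632)
n_3 = (+0.9068, +0.4215)
n_4 = (+0.0728, +0.9973)
n_5 = (-0.5091, +0.8607)
  (0,1): δ = 87.45°  ·
  (0,2): δ = 44.48°  ·
  (0,3): δ = 14.73°  ✓
  (0,4): δ = 75.63°  ·
  (0,5): δ = 110.40°  ·
  (1,2): δ = 137.02°  ·
  (1,3): δ = 77.82°  ·
  (1,4): δ = 16.92°  ✓
  (1,5): δ = 17.86°  ✓
  (2,3): δ = 120.80°  ·
  (2,4): δ = 59.90°  ·
  (2,5): δ = 25.12°  ✓
  (3,4): δ = 119.10°  ·
  (3,5): δ = 84.33°  ·
  (4,5): δ = 145.22°  ·
antipodal pairs: 4

count = 4; pairs: (0,3), (1,4), (1,5), (2,5)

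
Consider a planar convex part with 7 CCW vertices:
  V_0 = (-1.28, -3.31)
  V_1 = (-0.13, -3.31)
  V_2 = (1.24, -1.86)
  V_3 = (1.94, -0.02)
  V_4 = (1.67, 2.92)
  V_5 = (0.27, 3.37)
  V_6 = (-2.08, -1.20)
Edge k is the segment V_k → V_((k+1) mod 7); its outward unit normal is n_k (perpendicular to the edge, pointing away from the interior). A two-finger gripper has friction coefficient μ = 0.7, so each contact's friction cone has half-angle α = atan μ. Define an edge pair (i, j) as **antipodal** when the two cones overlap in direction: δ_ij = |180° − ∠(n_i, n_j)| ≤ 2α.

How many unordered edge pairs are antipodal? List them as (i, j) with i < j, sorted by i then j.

count = 10; pairs: (0,4), (0,5), (1,4), (1,5), (1,6), (2,5), (2,6), (3,5), (3,6), (4,6)

α = atan 0.7 = 34.99°;  2α = 69.98°
n_0 = (+0.0000, -1.0000)
n_1 = (+0.7269, -0.6868)
n_2 = (+0.9346, -0.3556)
n_3 = (+0.9958, +0.0915)
n_4 = (+0.3060, +0.9520)
n_5 = (-0.8893, +0.4573)
n_6 = (-0.9350, -0.3545)
  (0,1): δ = 133.38°  ·
  (0,2): δ = 110.83°  ·
  (0,3): δ = 84.75°  ·
  (0,4): δ = 17.82°  ✓
  (0,5): δ = 62.79°  ✓
  (0,6): δ = 110.76°  ·
  (1,2): δ = 157.45°  ·
  (1,3): δ = 131.38°  ·
  (1,4): δ = 64.44°  ✓
  (1,5): δ = 16.16°  ✓
  (1,6): δ = 64.14°  ✓
  (2,3): δ = 153.92°  ·
  (2,4): δ = 86.99°  ·
  (2,5): δ = 6.38°  ✓
  (2,6): δ = 41.59°  ✓
  (3,4): δ = 113.07°  ·
  (3,5): δ = 32.46°  ✓
  (3,6): δ = 15.52°  ✓
  (4,5): δ = 99.39°  ·
  (4,6): δ = 51.42°  ✓
  (5,6): δ = 132.02°  ·
antipodal pairs: 10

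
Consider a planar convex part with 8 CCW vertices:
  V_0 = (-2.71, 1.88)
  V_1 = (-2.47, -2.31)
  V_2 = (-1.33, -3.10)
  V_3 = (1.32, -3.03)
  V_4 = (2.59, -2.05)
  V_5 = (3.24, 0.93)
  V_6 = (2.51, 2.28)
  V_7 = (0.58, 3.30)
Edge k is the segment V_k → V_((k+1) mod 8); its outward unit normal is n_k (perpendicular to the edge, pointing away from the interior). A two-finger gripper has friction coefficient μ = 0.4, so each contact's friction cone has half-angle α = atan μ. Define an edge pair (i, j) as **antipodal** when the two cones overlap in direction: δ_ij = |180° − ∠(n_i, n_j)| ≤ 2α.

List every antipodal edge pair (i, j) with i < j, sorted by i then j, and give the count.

α = atan 0.4 = 21.80°;  2α = 43.60°
n_0 = (-0.9984, -0.0572)
n_1 = (-0.5696, -0.8219)
n_2 = (+0.0264, -0.9997)
n_3 = (+0.6109, -0.7917)
n_4 = (+0.9770, -0.2131)
n_5 = (+0.8796, +0.4757)
n_6 = (+0.4673, +0.8841)
n_7 = (-0.3963, +0.9181)
  (0,1): δ = 128.00°  ·
  (0,2): δ = 91.77°  ·
  (0,3): δ = 55.62°  ·
  (0,4): δ = 15.58°  ✓
  (0,5): δ = 25.12°  ✓
  (0,6): δ = 58.87°  ·
  (0,7): δ = 110.07°  ·
  (1,2): δ = 143.77°  ·
  (1,3): δ = 107.62°  ·
  (1,4): δ = 67.58°  ·
  (1,5): δ = 26.88°  ✓
  (1,6): δ = 6.86°  ✓
  (1,7): δ = 58.07°  ·
  (2,3): δ = 143.86°  ·
  (2,4): δ = 103.82°  ·
  (2,5): δ = 63.11°  ·
  (2,6): δ = 29.37°  ✓
  (2,7): δ = 21.83°  ✓
  (3,4): δ = 139.96°  ·
  (3,5): δ = 99.25°  ·
  (3,6): δ = 65.51°  ·
  (3,7): δ = 14.31°  ✓
  (4,5): δ = 139.29°  ·
  (4,6): δ = 105.55°  ·
  (4,7): δ = 54.35°  ·
  (5,6): δ = 146.26°  ·
  (5,7): δ = 95.06°  ·
  (6,7): δ = 128.80°  ·
antipodal pairs: 7

count = 7; pairs: (0,4), (0,5), (1,5), (1,6), (2,6), (2,7), (3,7)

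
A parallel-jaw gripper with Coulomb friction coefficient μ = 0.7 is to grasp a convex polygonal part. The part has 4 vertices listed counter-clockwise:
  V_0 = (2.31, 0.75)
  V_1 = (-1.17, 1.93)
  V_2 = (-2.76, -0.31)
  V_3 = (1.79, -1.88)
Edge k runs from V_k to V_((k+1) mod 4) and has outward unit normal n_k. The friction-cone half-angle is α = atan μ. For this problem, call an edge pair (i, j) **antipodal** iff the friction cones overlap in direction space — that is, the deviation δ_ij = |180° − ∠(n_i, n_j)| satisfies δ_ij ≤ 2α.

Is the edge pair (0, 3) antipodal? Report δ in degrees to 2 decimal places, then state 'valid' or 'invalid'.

δ = 97.55°, invalid

α = atan 0.7 = 34.99°;  2α = 69.98°
edge 0: e_0 = (-3.48, +1.18);  n_0 = (+0.3211, +0.9470)
edge 3: e_3 = (+0.52, +2.63);  n_3 = (+0.9810, -0.1940)
∠(n_0, n_3) = 82.45°
δ = |180° − 82.45°| = 97.55°
97.55° > 2α = 69.98°  →  invalid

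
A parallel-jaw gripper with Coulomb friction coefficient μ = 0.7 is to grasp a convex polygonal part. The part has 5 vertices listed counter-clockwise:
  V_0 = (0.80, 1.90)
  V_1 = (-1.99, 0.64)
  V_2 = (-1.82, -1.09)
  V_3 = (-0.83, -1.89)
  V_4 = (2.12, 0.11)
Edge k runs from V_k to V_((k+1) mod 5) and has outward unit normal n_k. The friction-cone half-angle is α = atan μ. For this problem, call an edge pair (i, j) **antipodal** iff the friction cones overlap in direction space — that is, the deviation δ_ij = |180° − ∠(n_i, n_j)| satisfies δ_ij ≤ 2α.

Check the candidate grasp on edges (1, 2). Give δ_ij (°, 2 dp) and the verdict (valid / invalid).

δ = 134.55°, invalid

α = atan 0.7 = 34.99°;  2α = 69.98°
edge 1: e_1 = (+0.17, -1.73);  n_1 = (-0.9952, -0.0978)
edge 2: e_2 = (+0.99, -0.80);  n_2 = (-0.6285, -0.7778)
∠(n_1, n_2) = 45.45°
δ = |180° − 45.45°| = 134.55°
134.55° > 2α = 69.98°  →  invalid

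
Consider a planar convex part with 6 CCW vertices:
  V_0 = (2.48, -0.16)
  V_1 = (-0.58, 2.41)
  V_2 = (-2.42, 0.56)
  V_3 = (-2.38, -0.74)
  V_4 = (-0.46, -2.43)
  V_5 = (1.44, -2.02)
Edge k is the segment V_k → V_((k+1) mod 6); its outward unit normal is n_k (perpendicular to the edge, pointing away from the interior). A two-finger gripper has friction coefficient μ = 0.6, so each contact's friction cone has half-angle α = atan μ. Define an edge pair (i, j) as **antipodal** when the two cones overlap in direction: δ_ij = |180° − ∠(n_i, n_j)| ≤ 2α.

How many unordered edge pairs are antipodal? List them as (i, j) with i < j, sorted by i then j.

count = 6; pairs: (0,2), (0,3), (0,4), (1,4), (1,5), (2,5)

α = atan 0.6 = 30.96°;  2α = 61.93°
n_0 = (+0.6431, +0.7658)
n_1 = (-0.7090, +0.7052)
n_2 = (-0.9995, -0.0308)
n_3 = (-0.6607, -0.7506)
n_4 = (+0.2109, -0.9775)
n_5 = (+0.8728, -0.4880)
  (0,1): δ = 94.82°  ·
  (0,2): δ = 48.21°  ✓
  (0,3): δ = 1.33°  ✓
  (0,4): δ = 52.20°  ✓
  (0,5): δ = 100.81°  ·
  (1,2): δ = 133.39°  ·
  (1,3): δ = 86.51°  ·
  (1,4): δ = 32.98°  ✓
  (1,5): δ = 15.63°  ✓
  (2,3): δ = 133.12°  ·
  (2,4): δ = 79.59°  ·
  (2,5): δ = 30.97°  ✓
  (3,4): δ = 126.47°  ·
  (3,5): δ = 77.86°  ·
  (4,5): δ = 131.39°  ·
antipodal pairs: 6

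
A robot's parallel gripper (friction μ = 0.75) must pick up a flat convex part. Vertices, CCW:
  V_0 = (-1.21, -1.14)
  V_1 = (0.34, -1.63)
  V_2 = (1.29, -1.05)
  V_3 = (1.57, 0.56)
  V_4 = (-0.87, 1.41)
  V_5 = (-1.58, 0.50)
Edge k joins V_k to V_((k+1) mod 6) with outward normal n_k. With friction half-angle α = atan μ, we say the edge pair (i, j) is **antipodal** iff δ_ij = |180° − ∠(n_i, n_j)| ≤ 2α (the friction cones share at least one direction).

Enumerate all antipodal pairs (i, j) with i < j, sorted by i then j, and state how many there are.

count = 8; pairs: (0,3), (0,4), (1,3), (1,4), (1,5), (2,4), (2,5), (3,5)

α = atan 0.75 = 36.87°;  2α = 73.74°
n_0 = (-0.3014, -0.9535)
n_1 = (+0.5211, -0.8535)
n_2 = (+0.9852, -0.1713)
n_3 = (+0.3290, +0.9443)
n_4 = (-0.7884, +0.6151)
n_5 = (-0.9755, -0.2201)
  (0,1): δ = 131.05°  ·
  (0,2): δ = 82.32°  ·
  (0,3): δ = 1.66°  ✓
  (0,4): δ = 69.58°  ✓
  (0,5): δ = 120.26°  ·
  (1,2): δ = 131.27°  ·
  (1,3): δ = 50.61°  ✓
  (1,4): δ = 20.63°  ✓
  (1,5): δ = 71.31°  ✓
  (2,3): δ = 99.34°  ·
  (2,4): δ = 28.10°  ✓
  (2,5): δ = 22.58°  ✓
  (3,4): δ = 108.76°  ·
  (3,5): δ = 58.08°  ✓
  (4,5): δ = 129.32°  ·
antipodal pairs: 8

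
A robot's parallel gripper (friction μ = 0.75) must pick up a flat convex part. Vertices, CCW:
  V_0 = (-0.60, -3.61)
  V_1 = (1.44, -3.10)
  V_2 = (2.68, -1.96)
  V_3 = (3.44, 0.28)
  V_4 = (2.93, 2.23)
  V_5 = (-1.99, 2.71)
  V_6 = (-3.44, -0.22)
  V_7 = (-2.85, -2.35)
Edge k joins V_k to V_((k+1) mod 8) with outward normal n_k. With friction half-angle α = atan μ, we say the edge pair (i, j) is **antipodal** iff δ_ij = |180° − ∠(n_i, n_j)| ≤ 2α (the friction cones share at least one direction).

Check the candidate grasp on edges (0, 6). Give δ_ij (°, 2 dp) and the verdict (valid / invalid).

δ = 91.45°, invalid

α = atan 0.75 = 36.87°;  2α = 73.74°
edge 0: e_0 = (+2.04, +0.51);  n_0 = (+0.2425, -0.9701)
edge 6: e_6 = (+0.59, -2.13);  n_6 = (-0.9637, -0.2669)
∠(n_0, n_6) = 88.55°
δ = |180° − 88.55°| = 91.45°
91.45° > 2α = 73.74°  →  invalid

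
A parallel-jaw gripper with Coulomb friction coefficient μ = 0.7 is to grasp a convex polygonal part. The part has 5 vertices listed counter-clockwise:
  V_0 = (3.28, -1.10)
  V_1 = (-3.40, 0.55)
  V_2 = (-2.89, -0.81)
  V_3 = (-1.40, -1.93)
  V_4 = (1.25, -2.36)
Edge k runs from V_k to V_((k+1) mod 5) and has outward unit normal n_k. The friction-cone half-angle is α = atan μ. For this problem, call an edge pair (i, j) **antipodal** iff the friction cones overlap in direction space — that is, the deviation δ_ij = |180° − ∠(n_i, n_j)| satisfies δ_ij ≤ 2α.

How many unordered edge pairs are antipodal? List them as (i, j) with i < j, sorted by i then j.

α = atan 0.7 = 34.99°;  2α = 69.98°
n_0 = (+0.2398, +0.9708)
n_1 = (-0.9363, -0.3511)
n_2 = (-0.6009, -0.7994)
n_3 = (-0.1602, -0.9871)
n_4 = (+0.5274, -0.8496)
  (0,1): δ = 55.57°  ✓
  (0,2): δ = 23.06°  ✓
  (0,3): δ = 4.66°  ✓
  (0,4): δ = 45.70°  ✓
  (1,2): δ = 147.49°  ·
  (1,3): δ = 119.77°  ·
  (1,4): δ = 78.73°  ·
  (2,3): δ = 152.29°  ·
  (2,4): δ = 111.24°  ·
  (3,4): δ = 138.96°  ·
antipodal pairs: 4

count = 4; pairs: (0,1), (0,2), (0,3), (0,4)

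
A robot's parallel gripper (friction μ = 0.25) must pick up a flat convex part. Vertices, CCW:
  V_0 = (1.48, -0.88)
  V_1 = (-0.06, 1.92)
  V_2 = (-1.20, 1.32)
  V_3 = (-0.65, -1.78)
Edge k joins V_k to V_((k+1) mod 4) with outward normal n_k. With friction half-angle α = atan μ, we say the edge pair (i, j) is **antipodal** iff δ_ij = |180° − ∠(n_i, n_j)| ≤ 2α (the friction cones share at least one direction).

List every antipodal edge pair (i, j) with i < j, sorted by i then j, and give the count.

α = atan 0.25 = 14.04°;  2α = 28.07°
n_0 = (+0.8762, +0.4819)
n_1 = (-0.4657, +0.8849)
n_2 = (-0.9846, -0.1747)
n_3 = (+0.3892, -0.9211)
  (0,1): δ = 91.05°  ·
  (0,2): δ = 18.75°  ✓
  (0,3): δ = 84.09°  ·
  (1,2): δ = 107.70°  ·
  (1,3): δ = 4.85°  ✓
  (2,3): δ = 77.15°  ·
antipodal pairs: 2

count = 2; pairs: (0,2), (1,3)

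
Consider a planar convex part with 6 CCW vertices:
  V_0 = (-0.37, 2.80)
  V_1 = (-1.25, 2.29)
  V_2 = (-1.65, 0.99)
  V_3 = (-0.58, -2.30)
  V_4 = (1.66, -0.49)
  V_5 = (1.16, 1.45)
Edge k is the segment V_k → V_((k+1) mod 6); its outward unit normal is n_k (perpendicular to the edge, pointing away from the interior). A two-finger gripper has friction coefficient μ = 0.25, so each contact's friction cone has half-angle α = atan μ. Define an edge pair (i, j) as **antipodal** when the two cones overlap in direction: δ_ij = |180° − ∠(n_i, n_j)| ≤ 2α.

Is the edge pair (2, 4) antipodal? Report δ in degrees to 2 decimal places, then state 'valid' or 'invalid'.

α = atan 0.25 = 14.04°;  2α = 28.07°
edge 2: e_2 = (+1.07, -3.29);  n_2 = (-0.9510, -0.3093)
edge 4: e_4 = (-0.50, +1.94);  n_4 = (+0.9684, +0.2496)
∠(n_2, n_4) = 176.44°
δ = |180° − 176.44°| = 3.56°
3.56° ≤ 2α = 28.07°  →  valid

δ = 3.56°, valid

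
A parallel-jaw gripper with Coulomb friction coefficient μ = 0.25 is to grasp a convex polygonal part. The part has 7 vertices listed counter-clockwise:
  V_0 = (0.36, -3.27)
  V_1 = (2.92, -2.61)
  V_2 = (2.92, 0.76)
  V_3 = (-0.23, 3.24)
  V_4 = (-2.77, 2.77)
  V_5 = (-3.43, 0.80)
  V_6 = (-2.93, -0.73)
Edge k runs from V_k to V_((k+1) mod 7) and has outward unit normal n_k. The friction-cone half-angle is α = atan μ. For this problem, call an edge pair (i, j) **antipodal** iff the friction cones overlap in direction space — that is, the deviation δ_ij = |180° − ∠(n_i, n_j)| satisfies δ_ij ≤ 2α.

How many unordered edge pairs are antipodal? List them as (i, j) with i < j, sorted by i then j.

α = atan 0.25 = 14.04°;  2α = 28.07°
n_0 = (+0.2496, -0.9683)
n_1 = (+1.0000, -0.0000)
n_2 = (+0.6186, +0.7857)
n_3 = (-0.1820, +0.9833)
n_4 = (-0.9482, +0.3177)
n_5 = (-0.9505, -0.3106)
n_6 = (-0.6111, -0.7915)
  (0,1): δ = 104.46°  ·
  (0,2): δ = 52.67°  ·
  (0,3): δ = 3.97°  ✓
  (0,4): δ = 57.02°  ·
  (0,5): δ = 93.64°  ·
  (0,6): δ = 127.87°  ·
  (1,2): δ = 128.21°  ·
  (1,3): δ = 79.52°  ·
  (1,4): δ = 18.52°  ✓
  (1,5): δ = 18.10°  ✓
  (1,6): δ = 52.33°  ·
  (2,3): δ = 131.30°  ·
  (2,4): δ = 70.31°  ·
  (2,5): δ = 33.69°  ·
  (2,6): δ = 0.54°  ✓
  (3,4): δ = 119.01°  ·
  (3,5): δ = 82.39°  ·
  (3,6): δ = 48.15°  ·
  (4,5): δ = 143.38°  ·
  (4,6): δ = 109.15°  ·
  (5,6): δ = 145.77°  ·
antipodal pairs: 4

count = 4; pairs: (0,3), (1,4), (1,5), (2,6)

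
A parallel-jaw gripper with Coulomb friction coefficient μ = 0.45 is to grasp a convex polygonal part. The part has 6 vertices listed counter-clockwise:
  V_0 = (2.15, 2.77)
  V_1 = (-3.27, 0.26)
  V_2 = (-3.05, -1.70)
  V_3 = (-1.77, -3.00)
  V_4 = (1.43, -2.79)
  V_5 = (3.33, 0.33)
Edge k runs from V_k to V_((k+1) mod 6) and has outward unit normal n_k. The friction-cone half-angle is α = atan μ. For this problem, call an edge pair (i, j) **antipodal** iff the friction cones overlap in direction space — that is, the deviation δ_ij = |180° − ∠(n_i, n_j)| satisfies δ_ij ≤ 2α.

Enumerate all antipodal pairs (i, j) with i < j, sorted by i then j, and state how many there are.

α = atan 0.45 = 24.23°;  2α = 48.46°
n_0 = (-0.4202, +0.9074)
n_1 = (-0.9938, -0.1115)
n_2 = (-0.7126, -0.7016)
n_3 = (+0.0655, -0.9979)
n_4 = (+0.8541, -0.5201)
n_5 = (+0.9003, +0.4354)
  (0,1): δ = 108.44°  ·
  (0,2): δ = 70.29°  ·
  (0,3): δ = 21.09°  ✓
  (0,4): δ = 33.81°  ✓
  (0,5): δ = 90.96°  ·
  (1,2): δ = 141.85°  ·
  (1,3): δ = 92.65°  ·
  (1,4): δ = 37.74°  ✓
  (1,5): δ = 19.40°  ✓
  (2,3): δ = 130.80°  ·
  (2,4): δ = 75.90°  ·
  (2,5): δ = 18.75°  ✓
  (3,4): δ = 125.09°  ·
  (3,5): δ = 67.95°  ·
  (4,5): δ = 122.85°  ·
antipodal pairs: 5

count = 5; pairs: (0,3), (0,4), (1,4), (1,5), (2,5)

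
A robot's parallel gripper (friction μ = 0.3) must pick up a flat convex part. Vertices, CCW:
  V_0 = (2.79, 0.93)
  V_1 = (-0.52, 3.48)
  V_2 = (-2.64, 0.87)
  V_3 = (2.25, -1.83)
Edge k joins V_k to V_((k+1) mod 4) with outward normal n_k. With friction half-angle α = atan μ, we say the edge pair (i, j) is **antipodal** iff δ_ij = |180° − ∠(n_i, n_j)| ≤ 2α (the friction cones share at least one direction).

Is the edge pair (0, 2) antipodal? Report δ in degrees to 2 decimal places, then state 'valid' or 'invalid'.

α = atan 0.3 = 16.70°;  2α = 33.40°
edge 0: e_0 = (-3.31, +2.55);  n_0 = (+0.6103, +0.7922)
edge 2: e_2 = (+4.89, -2.70);  n_2 = (-0.4834, -0.8754)
∠(n_0, n_2) = 171.29°
δ = |180° − 171.29°| = 8.71°
8.71° ≤ 2α = 33.40°  →  valid

δ = 8.71°, valid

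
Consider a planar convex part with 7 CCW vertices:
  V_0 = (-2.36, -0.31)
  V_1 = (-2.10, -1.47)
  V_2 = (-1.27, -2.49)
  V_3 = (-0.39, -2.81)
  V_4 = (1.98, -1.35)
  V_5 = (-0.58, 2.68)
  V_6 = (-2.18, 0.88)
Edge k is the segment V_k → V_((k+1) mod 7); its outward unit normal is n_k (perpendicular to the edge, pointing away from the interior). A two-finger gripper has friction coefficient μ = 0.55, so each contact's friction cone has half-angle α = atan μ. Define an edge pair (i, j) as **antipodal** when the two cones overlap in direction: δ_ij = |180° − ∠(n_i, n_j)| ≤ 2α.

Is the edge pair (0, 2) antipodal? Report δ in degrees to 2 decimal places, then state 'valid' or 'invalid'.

δ = 122.62°, invalid

α = atan 0.55 = 28.81°;  2α = 57.62°
edge 0: e_0 = (+0.26, -1.16);  n_0 = (-0.9758, -0.2187)
edge 2: e_2 = (+0.88, -0.32);  n_2 = (-0.3417, -0.9398)
∠(n_0, n_2) = 57.38°
δ = |180° − 57.38°| = 122.62°
122.62° > 2α = 57.62°  →  invalid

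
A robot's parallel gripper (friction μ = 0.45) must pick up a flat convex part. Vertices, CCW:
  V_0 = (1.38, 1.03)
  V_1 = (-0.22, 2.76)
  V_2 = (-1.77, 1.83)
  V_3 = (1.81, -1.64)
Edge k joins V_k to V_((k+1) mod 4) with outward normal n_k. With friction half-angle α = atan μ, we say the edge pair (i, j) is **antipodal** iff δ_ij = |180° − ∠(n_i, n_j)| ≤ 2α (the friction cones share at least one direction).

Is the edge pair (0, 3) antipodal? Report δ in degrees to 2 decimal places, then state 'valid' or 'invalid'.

δ = 146.38°, invalid

α = atan 0.45 = 24.23°;  2α = 48.46°
edge 0: e_0 = (-1.60, +1.73);  n_0 = (+0.7342, +0.6790)
edge 3: e_3 = (-0.43, +2.67);  n_3 = (+0.9873, +0.1590)
∠(n_0, n_3) = 33.62°
δ = |180° − 33.62°| = 146.38°
146.38° > 2α = 48.46°  →  invalid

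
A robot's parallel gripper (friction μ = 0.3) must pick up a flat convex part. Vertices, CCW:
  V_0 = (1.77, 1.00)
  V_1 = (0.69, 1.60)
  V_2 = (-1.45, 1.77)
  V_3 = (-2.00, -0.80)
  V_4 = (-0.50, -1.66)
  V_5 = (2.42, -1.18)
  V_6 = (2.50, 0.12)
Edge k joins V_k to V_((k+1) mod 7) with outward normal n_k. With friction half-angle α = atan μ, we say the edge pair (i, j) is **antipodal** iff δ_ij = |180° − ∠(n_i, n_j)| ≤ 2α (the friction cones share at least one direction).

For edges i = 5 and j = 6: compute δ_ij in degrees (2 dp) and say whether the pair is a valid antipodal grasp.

α = atan 0.3 = 16.70°;  2α = 33.40°
edge 5: e_5 = (+0.08, +1.30);  n_5 = (+0.9981, -0.0614)
edge 6: e_6 = (-0.73, +0.88);  n_6 = (+0.7697, +0.6385)
∠(n_5, n_6) = 43.20°
δ = |180° − 43.20°| = 136.80°
136.80° > 2α = 33.40°  →  invalid

δ = 136.80°, invalid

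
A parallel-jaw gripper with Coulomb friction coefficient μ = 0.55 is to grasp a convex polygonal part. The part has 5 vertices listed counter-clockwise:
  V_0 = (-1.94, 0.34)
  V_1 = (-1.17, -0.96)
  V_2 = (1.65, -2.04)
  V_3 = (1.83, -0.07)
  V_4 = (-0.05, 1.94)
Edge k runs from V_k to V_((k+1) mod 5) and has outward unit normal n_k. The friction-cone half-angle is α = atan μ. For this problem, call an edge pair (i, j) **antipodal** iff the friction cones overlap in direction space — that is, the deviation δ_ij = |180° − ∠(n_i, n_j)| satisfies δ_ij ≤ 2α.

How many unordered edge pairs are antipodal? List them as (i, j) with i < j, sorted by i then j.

α = atan 0.55 = 28.81°;  2α = 57.62°
n_0 = (-0.8604, -0.5096)
n_1 = (-0.3576, -0.9339)
n_2 = (+0.9959, -0.0910)
n_3 = (+0.7303, +0.6831)
n_4 = (-0.6461, +0.7632)
  (0,1): δ = 141.59°  ·
  (0,2): δ = 35.86°  ✓
  (0,3): δ = 12.45°  ✓
  (0,4): δ = 99.61°  ·
  (1,2): δ = 74.26°  ·
  (1,3): δ = 25.96°  ✓
  (1,4): δ = 61.21°  ·
  (2,3): δ = 131.69°  ·
  (2,4): δ = 44.53°  ✓
  (3,4): δ = 92.84°  ·
antipodal pairs: 4

count = 4; pairs: (0,2), (0,3), (1,3), (2,4)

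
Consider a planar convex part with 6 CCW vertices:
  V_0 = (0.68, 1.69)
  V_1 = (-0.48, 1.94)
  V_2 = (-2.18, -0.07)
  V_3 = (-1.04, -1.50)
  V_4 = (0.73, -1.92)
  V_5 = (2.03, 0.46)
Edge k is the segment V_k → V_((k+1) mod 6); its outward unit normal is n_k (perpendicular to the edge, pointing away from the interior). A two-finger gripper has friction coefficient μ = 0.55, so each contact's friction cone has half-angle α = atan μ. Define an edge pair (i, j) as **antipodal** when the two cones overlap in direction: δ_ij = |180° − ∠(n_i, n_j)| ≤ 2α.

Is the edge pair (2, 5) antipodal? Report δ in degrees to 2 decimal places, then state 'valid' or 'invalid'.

δ = 9.10°, valid

α = atan 0.55 = 28.81°;  2α = 57.62°
edge 2: e_2 = (+1.14, -1.43);  n_2 = (-0.7819, -0.6234)
edge 5: e_5 = (-1.35, +1.23);  n_5 = (+0.6735, +0.7392)
∠(n_2, n_5) = 170.90°
δ = |180° − 170.90°| = 9.10°
9.10° ≤ 2α = 57.62°  →  valid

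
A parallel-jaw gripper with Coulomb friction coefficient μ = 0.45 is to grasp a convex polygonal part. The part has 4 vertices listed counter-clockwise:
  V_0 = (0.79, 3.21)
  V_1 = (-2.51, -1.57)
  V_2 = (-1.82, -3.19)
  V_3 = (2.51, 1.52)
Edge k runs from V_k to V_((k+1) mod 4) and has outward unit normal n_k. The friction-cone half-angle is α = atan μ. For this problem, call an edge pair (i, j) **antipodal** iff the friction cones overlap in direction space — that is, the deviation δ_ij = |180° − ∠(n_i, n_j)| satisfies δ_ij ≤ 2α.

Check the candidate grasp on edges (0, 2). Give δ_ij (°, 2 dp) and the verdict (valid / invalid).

α = atan 0.45 = 24.23°;  2α = 48.46°
edge 0: e_0 = (-3.30, -4.78);  n_0 = (-0.8229, +0.5681)
edge 2: e_2 = (+4.33, +4.71);  n_2 = (+0.7362, -0.6768)
∠(n_0, n_2) = 172.03°
δ = |180° − 172.03°| = 7.97°
7.97° ≤ 2α = 48.46°  →  valid

δ = 7.97°, valid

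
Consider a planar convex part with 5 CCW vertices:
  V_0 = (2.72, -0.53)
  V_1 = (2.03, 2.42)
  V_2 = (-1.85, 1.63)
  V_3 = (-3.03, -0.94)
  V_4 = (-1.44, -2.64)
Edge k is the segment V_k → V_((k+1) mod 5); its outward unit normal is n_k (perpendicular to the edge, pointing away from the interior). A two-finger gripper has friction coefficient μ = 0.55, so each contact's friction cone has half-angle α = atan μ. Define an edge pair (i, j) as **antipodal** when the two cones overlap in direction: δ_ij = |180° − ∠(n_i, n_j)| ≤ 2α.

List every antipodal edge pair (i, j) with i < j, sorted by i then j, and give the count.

α = atan 0.55 = 28.81°;  2α = 57.62°
n_0 = (+0.9737, +0.2278)
n_1 = (-0.1995, +0.9799)
n_2 = (-0.9088, +0.4173)
n_3 = (-0.7303, -0.6831)
n_4 = (+0.4524, -0.8918)
  (0,1): δ = 91.66°  ·
  (0,2): δ = 37.83°  ✓
  (0,3): δ = 29.92°  ✓
  (0,4): δ = 103.73°  ·
  (1,2): δ = 126.17°  ·
  (1,3): δ = 58.42°  ·
  (1,4): δ = 15.39°  ✓
  (2,3): δ = 112.25°  ·
  (2,4): δ = 38.44°  ✓
  (3,4): δ = 106.19°  ·
antipodal pairs: 4

count = 4; pairs: (0,2), (0,3), (1,4), (2,4)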